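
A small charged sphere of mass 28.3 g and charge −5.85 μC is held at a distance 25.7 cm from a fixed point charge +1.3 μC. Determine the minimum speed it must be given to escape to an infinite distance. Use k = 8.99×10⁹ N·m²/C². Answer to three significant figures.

To just escape, total mechanical energy must reach zero at infinity: ½mv²_min + U = 0, so ½mv²_min = −U = |kQq|/r.
|U| = |kQq|/r = (8.99×10⁹ N·m²/C²)(1.30×10⁻⁶)(5.85×10⁻⁶)/(0.257) = 0.266 J.
v_min = √(2|U|/m) = √(2·0.266/0.0283) = 4.34 m/s.

4.34 m/s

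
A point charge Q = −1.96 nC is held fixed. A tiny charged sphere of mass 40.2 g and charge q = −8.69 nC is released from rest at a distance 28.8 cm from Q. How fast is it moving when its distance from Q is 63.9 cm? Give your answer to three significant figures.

Only the electrostatic force acts, so mechanical energy is conserved: ½mv² = U₁ − U₂ = kQq(1/r₁ − 1/r₂).
U₁ − U₂ = (8.99×10⁹ N·m²/C²)(-1.96×10⁻⁹ C)(-8.69×10⁻⁹ C)(1/0.288 − 1/0.639) = 2.92×10⁻⁷ J.
v = √(2·2.92×10⁻⁷/0.0402) = 3.81×10⁻³ m/s.

3.81×10⁻³ m/s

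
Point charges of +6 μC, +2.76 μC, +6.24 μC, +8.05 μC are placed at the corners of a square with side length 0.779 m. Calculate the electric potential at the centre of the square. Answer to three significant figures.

3.76×10⁵ V

Electric potential is a scalar, so the contributions from each charge add algebraically: V = Σ kqᵢ/rᵢ.
The distance from each corner to the centre is a√2/2 = 0.551 m.
V = k[(6.00×10⁻⁶)/(0.551) + (2.76×10⁻⁶)/(0.551) + (6.24×10⁻⁶)/(0.551) + (8.05×10⁻⁶)/(0.551)] = 3.76×10⁵ V.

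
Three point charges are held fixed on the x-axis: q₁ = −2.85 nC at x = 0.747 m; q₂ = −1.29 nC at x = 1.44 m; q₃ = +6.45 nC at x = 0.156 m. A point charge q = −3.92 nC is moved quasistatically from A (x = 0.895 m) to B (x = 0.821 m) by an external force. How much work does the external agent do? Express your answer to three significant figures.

6.34×10⁻⁷ J

For quasistatic motion the external work equals the change in potential energy: W_ext = qΔV = q(V_B − V_A).
At A: distances to the source charges are 0.148 m, 0.545 m, 0.739 m; V_A = Σ kqᵢ/rᵢ = -116 V.
At B: distances to the source charges are 0.0740 m, 0.619 m, 0.665 m; V_B = Σ kqᵢ/rᵢ = -278 V.
ΔV = V_B − V_A = -162 V.
W_ext = qΔV = (-3.92×10⁻⁹ C)(-162 V) = 6.34×10⁻⁷ J.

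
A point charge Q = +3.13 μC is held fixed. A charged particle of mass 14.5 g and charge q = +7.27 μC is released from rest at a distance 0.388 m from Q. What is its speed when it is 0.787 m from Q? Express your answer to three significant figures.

Only the electrostatic force acts, so mechanical energy is conserved: ½mv² = U₁ − U₂ = kQq(1/r₁ − 1/r₂).
U₁ − U₂ = (8.99×10⁹ N·m²/C²)(3.13×10⁻⁶ C)(7.27×10⁻⁶ C)(1/0.388 − 1/0.787) = 0.267 J.
v = √(2·0.267/0.0145) = 6.07 m/s.

6.07 m/s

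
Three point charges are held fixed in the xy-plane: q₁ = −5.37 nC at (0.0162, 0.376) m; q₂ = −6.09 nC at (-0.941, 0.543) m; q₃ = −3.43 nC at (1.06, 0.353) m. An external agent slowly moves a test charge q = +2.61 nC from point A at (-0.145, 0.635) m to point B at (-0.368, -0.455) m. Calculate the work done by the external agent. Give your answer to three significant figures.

3.46×10⁻⁷ J

For quasistatic motion the external work equals the change in potential energy: W_ext = qΔV = q(V_B − V_A).
At A: distances to the source charges are 0.305 m, 0.801 m, 1.24 m; V_A = Σ kqᵢ/rᵢ = -251 V.
At B: distances to the source charges are 0.916 m, 1.15 m, 1.64 m; V_B = Σ kqᵢ/rᵢ = -119 V.
ΔV = V_B − V_A = 132 V.
W_ext = qΔV = (2.61×10⁻⁹ C)(132 V) = 3.46×10⁻⁷ J.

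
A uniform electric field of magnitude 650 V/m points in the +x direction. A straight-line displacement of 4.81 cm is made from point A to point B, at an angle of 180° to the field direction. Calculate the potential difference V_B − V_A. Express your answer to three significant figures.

Only the component of displacement along E changes the potential: ΔV = −E·d·cosθ.
ΔV = −(650 V/m)(0.0481 m)cos180° = 31.3 V.

31.3 V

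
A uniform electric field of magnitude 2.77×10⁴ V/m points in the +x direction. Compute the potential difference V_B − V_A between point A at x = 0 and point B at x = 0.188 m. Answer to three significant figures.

In a uniform field, potential decreases in the direction of E: V_B − V_A = −E·Δx.
V_B − V_A = −(2.77×10⁴ V/m)(0.188 m) = -5210 V.

-5210 V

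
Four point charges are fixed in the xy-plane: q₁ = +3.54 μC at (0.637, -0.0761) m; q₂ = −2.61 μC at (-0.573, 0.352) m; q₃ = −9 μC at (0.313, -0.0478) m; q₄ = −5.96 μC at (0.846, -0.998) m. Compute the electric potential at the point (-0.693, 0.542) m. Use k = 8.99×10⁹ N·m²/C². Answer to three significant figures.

Electric potential is a scalar, so the contributions from each charge add algebraically: V = Σ kqᵢ/rᵢ.
Distances from the field point to each charge: r₁ = 1.47 m, r₂ = 0.225 m, r₃ = 1.17 m, r₄ = 2.18 m.
V = k[(3.54×10⁻⁶)/(1.47) + (-2.61×10⁻⁶)/(0.225) + (-9.00×10⁻⁶)/(1.17) + (-5.96×10⁻⁶)/(2.18)] = -1.77×10⁵ V.

-1.77×10⁵ V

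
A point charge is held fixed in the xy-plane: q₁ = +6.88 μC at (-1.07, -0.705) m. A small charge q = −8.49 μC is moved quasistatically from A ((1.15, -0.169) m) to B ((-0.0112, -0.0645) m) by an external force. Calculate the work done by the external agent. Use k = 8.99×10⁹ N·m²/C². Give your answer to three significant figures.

-0.194 J

For quasistatic motion the external work equals the change in potential energy: W_ext = qΔV = q(V_B − V_A).
At A: distance to the source charge is 2.28 m; V_A = kq₁/r = 2.71×10⁴ V.
At B: distance to the source charge is 1.24 m; V_B = kq₁/r = 5.00×10⁴ V.
ΔV = V_B − V_A = 2.29×10⁴ V.
W_ext = qΔV = (-8.49×10⁻⁶ C)(2.29×10⁴ V) = -0.194 J.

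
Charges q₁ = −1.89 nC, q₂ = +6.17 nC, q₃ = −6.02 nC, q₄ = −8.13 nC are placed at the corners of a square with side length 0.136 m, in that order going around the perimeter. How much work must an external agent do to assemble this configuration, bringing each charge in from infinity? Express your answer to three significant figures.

-7.88×10⁻⁷ J

The assembly work is the sum of pairwise potential energies, U = Σ_{i<j} kqᵢqⱼ/rᵢⱼ.
The four side pairs have separation 0.136 m and the two diagonal pairs 0.192 m.
Summing all 6 pair terms gives U = -7.88×10⁻⁷ J.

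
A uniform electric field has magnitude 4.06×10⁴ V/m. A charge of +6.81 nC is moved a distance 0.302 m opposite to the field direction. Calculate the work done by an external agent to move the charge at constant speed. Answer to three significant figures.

8.35×10⁻⁵ J

The potential change for a displacement 0.302 m opposite to the field direction is ΔV = +Ed = 1.23×10⁴ V.
W_ext = qΔV = 8.35×10⁻⁵ J.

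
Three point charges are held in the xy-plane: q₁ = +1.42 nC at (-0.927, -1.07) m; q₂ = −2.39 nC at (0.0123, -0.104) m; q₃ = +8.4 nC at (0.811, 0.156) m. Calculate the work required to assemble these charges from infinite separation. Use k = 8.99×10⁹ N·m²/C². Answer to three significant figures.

-1.87×10⁻⁷ J

The assembly work is the sum of pairwise potential energies, U = Σ_{i<j} kqᵢqⱼ/rᵢⱼ.
Pair separations: r₁₂ = 1.35 m, r₁₃ = 2.13 m, r₂₃ = 0.840 m.
U = (-2.26×10⁻⁸) + (5.04×10⁻⁸) + (-2.15×10⁻⁷) = -1.87×10⁻⁷ J.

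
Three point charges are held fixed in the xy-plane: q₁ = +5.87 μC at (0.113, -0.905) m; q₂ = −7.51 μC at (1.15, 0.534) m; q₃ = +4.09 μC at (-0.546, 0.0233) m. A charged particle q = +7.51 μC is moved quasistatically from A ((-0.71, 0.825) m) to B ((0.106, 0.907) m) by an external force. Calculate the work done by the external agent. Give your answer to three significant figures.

For quasistatic motion the external work equals the change in potential energy: W_ext = qΔV = q(V_B − V_A).
At A: distances to the source charges are 1.92 m, 1.88 m, 0.818 m; V_A = Σ kqᵢ/rᵢ = 3.66×10⁴ V.
At B: distances to the source charges are 1.81 m, 1.11 m, 1.10 m; V_B = Σ kqᵢ/rᵢ = 1710 V.
ΔV = V_B − V_A = -3.49×10⁴ V.
W_ext = qΔV = (7.51×10⁻⁶ C)(-3.49×10⁴ V) = -0.262 J.

-0.262 J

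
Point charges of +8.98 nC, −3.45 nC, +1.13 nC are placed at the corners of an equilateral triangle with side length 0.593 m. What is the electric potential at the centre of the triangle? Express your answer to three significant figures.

175 V

Electric potential is a scalar, so the contributions from each charge add algebraically: V = Σ kqᵢ/rᵢ.
The distance from each vertex to the centroid is a/√3 = 0.342 m.
V = k[(8.98×10⁻⁹)/(0.342) + (-3.45×10⁻⁹)/(0.342) + (1.13×10⁻⁹)/(0.342)] = 175 V.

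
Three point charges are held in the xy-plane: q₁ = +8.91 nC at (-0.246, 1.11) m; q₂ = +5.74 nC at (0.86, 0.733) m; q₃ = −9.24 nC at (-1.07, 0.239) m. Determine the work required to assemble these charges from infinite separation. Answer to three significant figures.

-4.63×10⁻⁷ J

The assembly work is the sum of pairwise potential energies, U = Σ_{i<j} kqᵢqⱼ/rᵢⱼ.
Pair separations: r₁₂ = 1.17 m, r₁₃ = 1.20 m, r₂₃ = 1.99 m.
U = (3.93×10⁻⁷) + (-6.17×10⁻⁷) + (-2.39×10⁻⁷) = -4.63×10⁻⁷ J.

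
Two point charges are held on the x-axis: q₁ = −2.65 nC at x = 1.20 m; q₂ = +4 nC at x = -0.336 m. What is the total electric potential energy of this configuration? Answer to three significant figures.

The work to assemble the configuration equals its total potential energy, U = Σ kqᵢqⱼ/rᵢⱼ over all pairs.
Pair separations: r₁₂ = 1.54 m.
U = (-6.20×10⁻⁸) = -6.20×10⁻⁸ J.

-6.20×10⁻⁸ J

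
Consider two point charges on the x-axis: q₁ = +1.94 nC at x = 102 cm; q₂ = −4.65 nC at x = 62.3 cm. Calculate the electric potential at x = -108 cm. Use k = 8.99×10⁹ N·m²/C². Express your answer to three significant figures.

The total potential is the scalar sum of each charge's contribution, V = Σ kqᵢ/rᵢ.
Distances from the field point to each charge: r₁ = 2.10 m, r₂ = 1.70 m.
V = k[(1.94×10⁻⁹)/(2.10) + (-4.65×10⁻⁹)/(1.70)] = -16.2 V.

-16.2 V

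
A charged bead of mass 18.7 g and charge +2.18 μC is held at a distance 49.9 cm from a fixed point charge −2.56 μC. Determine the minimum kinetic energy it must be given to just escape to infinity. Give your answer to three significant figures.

0.101 J

To just escape, total mechanical energy must reach zero at infinity: ½mv²_min + U = 0, so ½mv²_min = −U = |kQq|/r.
|U| = |kQq|/r = (8.99×10⁹ N·m²/C²)(2.56×10⁻⁶)(2.18×10⁻⁶)/(0.499) = 0.101 J.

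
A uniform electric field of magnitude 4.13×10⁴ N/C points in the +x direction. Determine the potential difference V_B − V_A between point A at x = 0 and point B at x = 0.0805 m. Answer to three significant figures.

-3320 V

In a uniform field, potential decreases in the direction of E: V_B − V_A = −E·Δx.
V_B − V_A = −(4.13×10⁴ V/m)(0.0805 m) = -3320 V.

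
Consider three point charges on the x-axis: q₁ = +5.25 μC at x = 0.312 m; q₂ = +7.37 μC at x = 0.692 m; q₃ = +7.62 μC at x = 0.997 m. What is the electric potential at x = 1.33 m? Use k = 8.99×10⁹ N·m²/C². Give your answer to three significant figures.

Electric potential is a scalar, so the contributions from each charge add algebraically: V = Σ kqᵢ/rᵢ.
Distances from the field point to each charge: r₁ = 1.02 m, r₂ = 0.638 m, r₃ = 0.333 m.
V = k[(5.25×10⁻⁶)/(1.02) + (7.37×10⁻⁶)/(0.638) + (7.62×10⁻⁶)/(0.333)] = 3.56×10⁵ V.

3.56×10⁵ V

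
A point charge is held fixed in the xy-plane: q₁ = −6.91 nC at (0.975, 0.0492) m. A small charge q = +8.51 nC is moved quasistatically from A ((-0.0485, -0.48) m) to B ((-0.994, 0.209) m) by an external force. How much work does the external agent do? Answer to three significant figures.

For quasistatic motion the external work equals the change in potential energy: W_ext = qΔV = q(V_B − V_A).
At A: distance to the source charge is 1.15 m; V_A = kq₁/r = -53.9 V.
At B: distance to the source charge is 1.98 m; V_B = kq₁/r = -31.4 V.
ΔV = V_B − V_A = 22.5 V.
W_ext = qΔV = (8.51×10⁻⁹ C)(22.5 V) = 1.91×10⁻⁷ J.

1.91×10⁻⁷ J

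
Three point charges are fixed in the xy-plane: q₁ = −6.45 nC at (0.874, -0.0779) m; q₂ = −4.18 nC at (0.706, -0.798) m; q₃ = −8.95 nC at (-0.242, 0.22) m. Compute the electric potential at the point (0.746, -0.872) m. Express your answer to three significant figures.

-573 V

The total potential is the scalar sum of each charge's contribution, V = Σ kqᵢ/rᵢ.
Distances from the field point to each charge: r₁ = 0.804 m, r₂ = 0.0841 m, r₃ = 1.47 m.
V = k[(-6.45×10⁻⁹)/(0.804) + (-4.18×10⁻⁹)/(0.0841) + (-8.95×10⁻⁹)/(1.47)] = -573 V.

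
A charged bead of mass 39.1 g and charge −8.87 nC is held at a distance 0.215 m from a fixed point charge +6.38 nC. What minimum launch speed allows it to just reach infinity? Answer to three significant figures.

0.0110 m/s

To just escape, total mechanical energy must reach zero at infinity: ½mv²_min + U = 0, so ½mv²_min = −U = |kQq|/r.
|U| = |kQq|/r = (8.99×10⁹ N·m²/C²)(6.38×10⁻⁹)(8.87×10⁻⁹)/(0.215) = 2.37×10⁻⁶ J.
v_min = √(2|U|/m) = √(2·2.37×10⁻⁶/0.0391) = 0.0110 m/s.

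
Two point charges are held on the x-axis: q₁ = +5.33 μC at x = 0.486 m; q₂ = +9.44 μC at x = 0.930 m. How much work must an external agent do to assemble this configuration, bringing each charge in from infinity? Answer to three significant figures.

1.02 J

The assembly work is the sum of pairwise potential energies, U = Σ_{i<j} kqᵢqⱼ/rᵢⱼ.
Pair separations: r₁₂ = 0.444 m.
U = (1.02) = 1.02 J.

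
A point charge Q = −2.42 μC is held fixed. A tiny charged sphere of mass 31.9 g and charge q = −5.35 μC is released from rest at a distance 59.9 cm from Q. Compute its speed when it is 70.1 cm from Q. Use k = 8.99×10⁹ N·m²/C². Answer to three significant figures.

Only the electrostatic force acts, so mechanical energy is conserved: ½mv² = U₁ − U₂ = kQq(1/r₁ − 1/r₂).
U₁ − U₂ = (8.99×10⁹ N·m²/C²)(-2.42×10⁻⁶ C)(-5.35×10⁻⁶ C)(1/0.599 − 1/0.701) = 0.0283 J.
v = √(2·0.0283/0.0319) = 1.33 m/s.

1.33 m/s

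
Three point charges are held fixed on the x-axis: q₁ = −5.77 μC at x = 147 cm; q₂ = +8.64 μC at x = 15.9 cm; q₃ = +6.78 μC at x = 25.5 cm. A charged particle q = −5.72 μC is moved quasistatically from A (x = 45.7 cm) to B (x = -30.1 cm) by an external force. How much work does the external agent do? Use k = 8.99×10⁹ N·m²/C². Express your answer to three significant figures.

1.50 J

For quasistatic motion the external work equals the change in potential energy: W_ext = qΔV = q(V_B − V_A).
At A: distances to the source charges are 1.01 m, 0.298 m, 0.202 m; V_A = Σ kqᵢ/rᵢ = 5.11×10⁵ V.
At B: distances to the source charges are 1.77 m, 0.460 m, 0.556 m; V_B = Σ kqᵢ/rᵢ = 2.49×10⁵ V.
ΔV = V_B − V_A = -2.62×10⁵ V.
W_ext = qΔV = (-5.72×10⁻⁶ C)(-2.62×10⁵ V) = 1.50 J.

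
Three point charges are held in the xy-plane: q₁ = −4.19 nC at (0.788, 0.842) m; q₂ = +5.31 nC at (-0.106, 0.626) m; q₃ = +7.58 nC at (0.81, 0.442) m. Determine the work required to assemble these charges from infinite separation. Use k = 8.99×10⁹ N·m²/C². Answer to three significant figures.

-5.43×10⁻⁷ J

The work to assemble the configuration equals its total potential energy, U = Σ kqᵢqⱼ/rᵢⱼ over all pairs.
Pair separations: r₁₂ = 0.920 m, r₁₃ = 0.401 m, r₂₃ = 0.934 m.
U = (-2.17×10⁻⁷) + (-7.13×10⁻⁷) + (3.87×10⁻⁷) = -5.43×10⁻⁷ J.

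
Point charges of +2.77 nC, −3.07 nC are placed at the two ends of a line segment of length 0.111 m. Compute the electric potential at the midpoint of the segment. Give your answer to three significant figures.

The total potential is the scalar sum of each charge's contribution, V = Σ kqᵢ/rᵢ.
Each charge is 0.0555 m from the midpoint.
V = k[(2.77×10⁻⁹)/(0.0555) + (-3.07×10⁻⁹)/(0.0555)] = -48.6 V.

-48.6 V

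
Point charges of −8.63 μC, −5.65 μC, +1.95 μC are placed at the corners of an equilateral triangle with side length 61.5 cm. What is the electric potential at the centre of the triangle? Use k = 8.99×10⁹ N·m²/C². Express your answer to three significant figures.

-3.12×10⁵ V

The total potential is the scalar sum of each charge's contribution, V = Σ kqᵢ/rᵢ.
The distance from each vertex to the centroid is a/√3 = 0.355 m.
V = k[(-8.63×10⁻⁶)/(0.355) + (-5.65×10⁻⁶)/(0.355) + (1.95×10⁻⁶)/(0.355)] = -3.12×10⁵ V.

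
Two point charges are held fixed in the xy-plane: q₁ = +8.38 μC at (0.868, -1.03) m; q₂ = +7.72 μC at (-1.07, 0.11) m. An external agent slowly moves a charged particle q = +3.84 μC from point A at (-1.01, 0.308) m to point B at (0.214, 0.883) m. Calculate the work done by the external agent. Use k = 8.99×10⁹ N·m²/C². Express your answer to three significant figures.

For quasistatic motion the external work equals the change in potential energy: W_ext = qΔV = q(V_B − V_A).
At A: distances to the source charges are 2.31 m, 0.207 m; V_A = Σ kqᵢ/rᵢ = 3.68×10⁵ V.
At B: distances to the source charges are 2.02 m, 1.50 m; V_B = Σ kqᵢ/rᵢ = 8.36×10⁴ V.
ΔV = V_B − V_A = -2.85×10⁵ V.
W_ext = qΔV = (3.84×10⁻⁶ C)(-2.85×10⁵ V) = -1.09 J.

-1.09 J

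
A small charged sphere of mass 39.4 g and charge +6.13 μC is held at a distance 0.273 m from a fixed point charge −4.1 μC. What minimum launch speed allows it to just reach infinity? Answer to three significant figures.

6.48 m/s

To just escape, total mechanical energy must reach zero at infinity: ½mv²_min + U = 0, so ½mv²_min = −U = |kQq|/r.
|U| = |kQq|/r = (8.99×10⁹ N·m²/C²)(4.10×10⁻⁶)(6.13×10⁻⁶)/(0.273) = 0.828 J.
v_min = √(2|U|/m) = √(2·0.828/0.0394) = 6.48 m/s.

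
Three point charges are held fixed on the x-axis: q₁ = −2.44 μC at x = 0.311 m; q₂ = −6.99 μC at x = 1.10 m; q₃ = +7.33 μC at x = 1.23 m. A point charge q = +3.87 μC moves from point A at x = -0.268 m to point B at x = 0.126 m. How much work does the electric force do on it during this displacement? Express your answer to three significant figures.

The work done by the electric force is W_field = −ΔU = −q(V_B − V_A) = q(V_A − V_B).
At A: distances to the source charges are 0.579 m, 1.37 m, 1.50 m; V_A = Σ kqᵢ/rᵢ = -3.98×10⁴ V.
At B: distances to the source charges are 0.185 m, 0.974 m, 1.10 m; V_B = Σ kqᵢ/rᵢ = -1.23×10⁵ V.
ΔV = V_B − V_A = -8.36×10⁴ V.
W_field = −qΔV = −(3.87×10⁻⁶ C)(-8.36×10⁴ V) = 0.323 J.

0.323 J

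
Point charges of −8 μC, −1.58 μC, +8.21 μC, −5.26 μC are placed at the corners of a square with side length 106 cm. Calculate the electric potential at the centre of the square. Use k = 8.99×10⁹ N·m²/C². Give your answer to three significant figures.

Electric potential is a scalar, so the contributions from each charge add algebraically: V = Σ kqᵢ/rᵢ.
The distance from each corner to the centre is a√2/2 = 0.750 m.
V = k[(-8.00×10⁻⁶)/(0.750) + (-1.58×10⁻⁶)/(0.750) + (8.21×10⁻⁶)/(0.750) + (-5.26×10⁻⁶)/(0.750)] = -7.95×10⁴ V.

-7.95×10⁴ V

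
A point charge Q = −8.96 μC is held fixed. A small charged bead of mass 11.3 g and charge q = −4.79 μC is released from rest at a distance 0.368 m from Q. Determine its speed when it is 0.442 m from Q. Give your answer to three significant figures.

Only the electrostatic force acts, so mechanical energy is conserved: ½mv² = U₁ − U₂ = kQq(1/r₁ − 1/r₂).
U₁ − U₂ = (8.99×10⁹ N·m²/C²)(-8.96×10⁻⁶ C)(-4.79×10⁻⁶ C)(1/0.368 − 1/0.442) = 0.176 J.
v = √(2·0.176/0.0113) = 5.57 m/s.

5.57 m/s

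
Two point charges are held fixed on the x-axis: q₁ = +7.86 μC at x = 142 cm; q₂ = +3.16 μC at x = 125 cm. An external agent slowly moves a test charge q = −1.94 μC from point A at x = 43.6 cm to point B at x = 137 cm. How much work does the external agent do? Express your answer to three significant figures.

For quasistatic motion the external work equals the change in potential energy: W_ext = qΔV = q(V_B − V_A).
At A: distances to the source charges are 0.984 m, 0.814 m; V_A = Σ kqᵢ/rᵢ = 1.07×10⁵ V.
At B: distances to the source charges are 0.0500 m, 0.120 m; V_B = Σ kqᵢ/rᵢ = 1.65×10⁶ V.
ΔV = V_B − V_A = 1.54×10⁶ V.
W_ext = qΔV = (-1.94×10⁻⁶ C)(1.54×10⁶ V) = -2.99 J.

-2.99 J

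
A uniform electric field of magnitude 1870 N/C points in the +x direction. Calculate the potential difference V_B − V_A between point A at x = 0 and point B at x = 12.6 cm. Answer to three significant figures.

-236 V

In a uniform field, potential decreases in the direction of E: V_B − V_A = −E·Δx.
V_B − V_A = −(1870 V/m)(0.126 m) = -236 V.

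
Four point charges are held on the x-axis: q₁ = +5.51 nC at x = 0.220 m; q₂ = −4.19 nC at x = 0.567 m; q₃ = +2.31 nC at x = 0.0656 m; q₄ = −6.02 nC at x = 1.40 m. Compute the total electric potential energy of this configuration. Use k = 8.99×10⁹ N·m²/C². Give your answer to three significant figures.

-1.05×10⁻⁷ J

The work to assemble the configuration equals its total potential energy, U = Σ kqᵢqⱼ/rᵢⱼ over all pairs.
Pair separations: r₁₂ = 0.347 m, r₁₃ = 0.154 m, r₁₄ = 1.18 m, r₂₃ = 0.501 m, r₂₄ = 0.833 m, r₃₄ = 1.33 m.
Summing all 6 pair terms gives U = -1.05×10⁻⁷ J.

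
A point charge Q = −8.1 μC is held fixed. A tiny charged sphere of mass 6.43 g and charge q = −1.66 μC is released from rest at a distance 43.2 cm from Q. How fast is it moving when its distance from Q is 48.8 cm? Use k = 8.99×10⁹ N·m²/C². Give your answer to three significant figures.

3.16 m/s

Only the electrostatic force acts, so mechanical energy is conserved: ½mv² = U₁ − U₂ = kQq(1/r₁ − 1/r₂).
U₁ − U₂ = (8.99×10⁹ N·m²/C²)(-8.10×10⁻⁶ C)(-1.66×10⁻⁶ C)(1/0.432 − 1/0.488) = 0.0321 J.
v = √(2·0.0321/6.43×10⁻³) = 3.16 m/s.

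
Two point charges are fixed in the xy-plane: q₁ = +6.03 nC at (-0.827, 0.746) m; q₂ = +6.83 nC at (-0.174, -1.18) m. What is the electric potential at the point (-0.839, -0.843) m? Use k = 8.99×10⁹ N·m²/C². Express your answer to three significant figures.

116 V

The total potential is the scalar sum of each charge's contribution, V = Σ kqᵢ/rᵢ.
Distances from the field point to each charge: r₁ = 1.59 m, r₂ = 0.746 m.
V = k[(6.03×10⁻⁹)/(1.59) + (6.83×10⁻⁹)/(0.746)] = 116 V.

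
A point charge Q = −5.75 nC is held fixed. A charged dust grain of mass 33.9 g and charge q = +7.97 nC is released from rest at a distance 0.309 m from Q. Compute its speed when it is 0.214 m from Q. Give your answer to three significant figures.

5.91×10⁻³ m/s

Only the electrostatic force acts, so mechanical energy is conserved: ½mv² = U₁ − U₂ = kQq(1/r₁ − 1/r₂).
U₁ − U₂ = (8.99×10⁹ N·m²/C²)(-5.75×10⁻⁹ C)(7.97×10⁻⁹ C)(1/0.309 − 1/0.214) = 5.92×10⁻⁷ J.
v = √(2·5.92×10⁻⁷/0.0339) = 5.91×10⁻³ m/s.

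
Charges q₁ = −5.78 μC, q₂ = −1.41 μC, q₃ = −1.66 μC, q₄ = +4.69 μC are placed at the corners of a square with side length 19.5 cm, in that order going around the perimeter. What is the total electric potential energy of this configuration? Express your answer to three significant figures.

The work to assemble the configuration equals its total potential energy, U = Σ kqᵢqⱼ/rᵢⱼ over all pairs.
The four side pairs have separation 0.195 m and the two diagonal pairs 0.276 m.
Summing all 6 pair terms gives U = -1.03 J.

-1.03 J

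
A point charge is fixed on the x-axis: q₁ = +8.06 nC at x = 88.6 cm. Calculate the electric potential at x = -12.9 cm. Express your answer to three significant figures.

71.4 V

Electric potential is a scalar, so the contributions from each charge add algebraically: V = Σ kqᵢ/rᵢ.
V = k[(8.06×10⁻⁹)/(1.01)] = 71.4 V.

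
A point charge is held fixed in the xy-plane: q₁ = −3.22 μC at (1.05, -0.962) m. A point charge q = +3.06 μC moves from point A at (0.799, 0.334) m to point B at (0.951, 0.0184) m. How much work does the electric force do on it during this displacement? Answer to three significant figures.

0.0228 J

The work done by the electric force is W_field = −ΔU = −q(V_B − V_A) = q(V_A − V_B).
At A: distance to the source charge is 1.32 m; V_A = kq₁/r = -2.19×10⁴ V.
At B: distance to the source charge is 0.985 m; V_B = kq₁/r = -2.94×10⁴ V.
ΔV = V_B − V_A = -7450 V.
W_field = −qΔV = −(3.06×10⁻⁶ C)(-7450 V) = 0.0228 J.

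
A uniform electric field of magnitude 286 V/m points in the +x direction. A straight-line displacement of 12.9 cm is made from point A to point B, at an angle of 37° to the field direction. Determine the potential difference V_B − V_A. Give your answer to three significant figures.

-29.5 V

Only the component of displacement along E changes the potential: ΔV = −E·d·cosθ.
ΔV = −(286 V/m)(0.129 m)cos37° = -29.5 V.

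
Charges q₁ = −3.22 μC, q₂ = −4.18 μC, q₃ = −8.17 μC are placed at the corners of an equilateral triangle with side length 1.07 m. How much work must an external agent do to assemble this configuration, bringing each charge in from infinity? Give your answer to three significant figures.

0.621 J

The work to assemble the configuration equals its total potential energy, U = Σ kqᵢqⱼ/rᵢⱼ over all pairs.
All three pair separations equal the side length, 1.07 m.
U = (0.113) + (0.221) + (0.287) = 0.621 J.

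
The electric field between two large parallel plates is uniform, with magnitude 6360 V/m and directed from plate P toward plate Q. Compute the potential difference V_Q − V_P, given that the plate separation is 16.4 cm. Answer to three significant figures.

-1040 V

In a uniform field, potential decreases in the direction of E: ΔV = −E·d for a displacement d parallel to E.
Going from P to Q is a displacement of 16.4 cm along the field, so V_Q − V_P = −Ed = -1040 V.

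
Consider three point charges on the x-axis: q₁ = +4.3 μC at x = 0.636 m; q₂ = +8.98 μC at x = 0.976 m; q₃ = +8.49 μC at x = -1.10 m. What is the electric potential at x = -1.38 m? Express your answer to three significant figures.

The total potential is the scalar sum of each charge's contribution, V = Σ kqᵢ/rᵢ.
Distances from the field point to each charge: r₁ = 2.02 m, r₂ = 2.36 m, r₃ = 0.280 m.
V = k[(4.30×10⁻⁶)/(2.02) + (8.98×10⁻⁶)/(2.36) + (8.49×10⁻⁶)/(0.280)] = 3.26×10⁵ V.

3.26×10⁵ V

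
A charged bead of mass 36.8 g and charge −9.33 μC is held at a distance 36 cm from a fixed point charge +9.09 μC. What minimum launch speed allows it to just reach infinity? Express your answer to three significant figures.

10.7 m/s

To just escape, total mechanical energy must reach zero at infinity: ½mv²_min + U = 0, so ½mv²_min = −U = |kQq|/r.
|U| = |kQq|/r = (8.99×10⁹ N·m²/C²)(9.09×10⁻⁶)(9.33×10⁻⁶)/(0.360) = 2.12 J.
v_min = √(2|U|/m) = √(2·2.12/0.0368) = 10.7 m/s.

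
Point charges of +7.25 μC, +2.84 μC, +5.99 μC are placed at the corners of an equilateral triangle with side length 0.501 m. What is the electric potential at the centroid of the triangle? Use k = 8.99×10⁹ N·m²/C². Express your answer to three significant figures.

5.00×10⁵ V

The total potential is the scalar sum of each charge's contribution, V = Σ kqᵢ/rᵢ.
The distance from each vertex to the centroid is a/√3 = 0.289 m.
V = k[(7.25×10⁻⁶)/(0.289) + (2.84×10⁻⁶)/(0.289) + (5.99×10⁻⁶)/(0.289)] = 5.00×10⁵ V.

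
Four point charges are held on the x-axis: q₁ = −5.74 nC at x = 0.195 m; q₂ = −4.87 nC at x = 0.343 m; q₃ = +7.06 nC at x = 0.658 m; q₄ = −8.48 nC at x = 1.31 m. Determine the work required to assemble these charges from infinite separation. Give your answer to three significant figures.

The work to assemble the configuration equals its total potential energy, U = Σ kqᵢqⱼ/rᵢⱼ over all pairs.
Pair separations: r₁₂ = 0.148 m, r₁₃ = 0.463 m, r₁₄ = 1.11 m, r₂₃ = 0.315 m, r₂₄ = 0.967 m, r₃₄ = 0.652 m.
Summing all 6 pair terms gives U = -1.19×10⁻⁷ J.

-1.19×10⁻⁷ J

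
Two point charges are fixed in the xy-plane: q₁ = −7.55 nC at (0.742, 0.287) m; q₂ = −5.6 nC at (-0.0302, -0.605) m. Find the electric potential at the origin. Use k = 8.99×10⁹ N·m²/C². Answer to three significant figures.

-168 V

The total potential is the scalar sum of each charge's contribution, V = Σ kqᵢ/rᵢ.
Distances from the field point to each charge: r₁ = 0.796 m, r₂ = 0.606 m.
V = k[(-7.55×10⁻⁹)/(0.796) + (-5.60×10⁻⁹)/(0.606)] = -168 V.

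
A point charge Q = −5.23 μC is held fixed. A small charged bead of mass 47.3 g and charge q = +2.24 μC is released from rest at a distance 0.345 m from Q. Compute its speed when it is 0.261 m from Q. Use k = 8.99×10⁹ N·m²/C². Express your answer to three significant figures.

Only the electrostatic force acts, so mechanical energy is conserved: ½mv² = U₁ − U₂ = kQq(1/r₁ − 1/r₂).
U₁ − U₂ = (8.99×10⁹ N·m²/C²)(-5.23×10⁻⁶ C)(2.24×10⁻⁶ C)(1/0.345 − 1/0.261) = 0.0982 J.
v = √(2·0.0982/0.0473) = 2.04 m/s.

2.04 m/s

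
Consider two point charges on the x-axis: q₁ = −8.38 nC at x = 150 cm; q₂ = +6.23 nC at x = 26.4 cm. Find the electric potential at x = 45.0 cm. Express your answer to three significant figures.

The total potential is the scalar sum of each charge's contribution, V = Σ kqᵢ/rᵢ.
Distances from the field point to each charge: r₁ = 1.05 m, r₂ = 0.186 m.
V = k[(-8.38×10⁻⁹)/(1.05) + (6.23×10⁻⁹)/(0.186)] = 229 V.

229 V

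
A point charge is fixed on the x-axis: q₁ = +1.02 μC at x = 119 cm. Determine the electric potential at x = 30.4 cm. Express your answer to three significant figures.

Electric potential is a scalar, so the contributions from each charge add algebraically: V = Σ kqᵢ/rᵢ.
V = k[(1.02×10⁻⁶)/(0.886)] = 1.03×10⁴ V.

1.03×10⁴ V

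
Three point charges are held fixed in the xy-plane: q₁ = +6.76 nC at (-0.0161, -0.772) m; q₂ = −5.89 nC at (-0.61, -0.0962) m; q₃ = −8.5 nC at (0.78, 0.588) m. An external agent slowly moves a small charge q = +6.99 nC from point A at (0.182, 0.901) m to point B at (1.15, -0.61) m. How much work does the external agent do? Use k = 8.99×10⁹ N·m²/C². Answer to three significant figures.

5.63×10⁻⁷ J

For quasistatic motion the external work equals the change in potential energy: W_ext = qΔV = q(V_B − V_A).
At A: distances to the source charges are 1.68 m, 1.27 m, 0.675 m; V_A = Σ kqᵢ/rᵢ = -119 V.
At B: distances to the source charges are 1.18 m, 1.83 m, 1.25 m; V_B = Σ kqᵢ/rᵢ = -38.2 V.
ΔV = V_B − V_A = 80.5 V.
W_ext = qΔV = (6.99×10⁻⁹ C)(80.5 V) = 5.63×10⁻⁷ J.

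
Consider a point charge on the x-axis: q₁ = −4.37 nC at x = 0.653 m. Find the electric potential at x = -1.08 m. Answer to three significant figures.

The total potential is the scalar sum of each charge's contribution, V = Σ kqᵢ/rᵢ.
V = k[(-4.37×10⁻⁹)/(1.73)] = -22.7 V.

-22.7 V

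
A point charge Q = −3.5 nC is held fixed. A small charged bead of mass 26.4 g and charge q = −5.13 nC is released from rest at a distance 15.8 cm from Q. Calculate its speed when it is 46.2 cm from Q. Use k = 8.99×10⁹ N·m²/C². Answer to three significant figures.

Only the electrostatic force acts, so mechanical energy is conserved: ½mv² = U₁ − U₂ = kQq(1/r₁ − 1/r₂).
U₁ − U₂ = (8.99×10⁹ N·m²/C²)(-3.50×10⁻⁹ C)(-5.13×10⁻⁹ C)(1/0.158 − 1/0.462) = 6.72×10⁻⁷ J.
v = √(2·6.72×10⁻⁷/0.0264) = 7.14×10⁻³ m/s.

7.14×10⁻³ m/s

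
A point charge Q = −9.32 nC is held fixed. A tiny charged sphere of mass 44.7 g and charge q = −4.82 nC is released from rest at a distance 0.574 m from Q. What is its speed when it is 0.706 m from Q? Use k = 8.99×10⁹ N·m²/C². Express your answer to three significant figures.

Only the electrostatic force acts, so mechanical energy is conserved: ½mv² = U₁ − U₂ = kQq(1/r₁ − 1/r₂).
U₁ − U₂ = (8.99×10⁹ N·m²/C²)(-9.32×10⁻⁹ C)(-4.82×10⁻⁹ C)(1/0.574 − 1/0.706) = 1.32×10⁻⁷ J.
v = √(2·1.32×10⁻⁷/0.0447) = 2.43×10⁻³ m/s.

2.43×10⁻³ m/s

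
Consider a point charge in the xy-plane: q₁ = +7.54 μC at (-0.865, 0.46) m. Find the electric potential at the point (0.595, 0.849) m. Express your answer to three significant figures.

Electric potential is a scalar, so the contributions from each charge add algebraically: V = Σ kqᵢ/rᵢ.
Distances from the field point to each charge: r₁ = 1.51 m.
V = k[(7.54×10⁻⁶)/(1.51)] = 4.49×10⁴ V.

4.49×10⁴ V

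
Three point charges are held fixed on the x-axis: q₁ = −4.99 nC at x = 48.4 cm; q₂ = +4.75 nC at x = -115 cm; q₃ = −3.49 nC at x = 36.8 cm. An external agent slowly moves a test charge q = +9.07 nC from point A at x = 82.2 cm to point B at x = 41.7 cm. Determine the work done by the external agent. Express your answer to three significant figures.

For quasistatic motion the external work equals the change in potential energy: W_ext = qΔV = q(V_B − V_A).
At A: distances to the source charges are 0.338 m, 1.97 m, 0.454 m; V_A = Σ kqᵢ/rᵢ = -180 V.
At B: distances to the source charges are 0.0670 m, 1.57 m, 0.0490 m; V_B = Σ kqᵢ/rᵢ = -1280 V.
ΔV = V_B − V_A = -1100 V.
W_ext = qΔV = (9.07×10⁻⁹ C)(-1100 V) = -1.00×10⁻⁵ J.

-1.00×10⁻⁵ J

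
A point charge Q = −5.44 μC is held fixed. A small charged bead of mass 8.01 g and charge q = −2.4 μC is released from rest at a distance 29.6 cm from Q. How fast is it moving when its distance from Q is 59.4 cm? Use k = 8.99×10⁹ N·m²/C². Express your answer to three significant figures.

7.05 m/s

Only the electrostatic force acts, so mechanical energy is conserved: ½mv² = U₁ − U₂ = kQq(1/r₁ − 1/r₂).
U₁ − U₂ = (8.99×10⁹ N·m²/C²)(-5.44×10⁻⁶ C)(-2.40×10⁻⁶ C)(1/0.296 − 1/0.594) = 0.199 J.
v = √(2·0.199/8.01×10⁻³) = 7.05 m/s.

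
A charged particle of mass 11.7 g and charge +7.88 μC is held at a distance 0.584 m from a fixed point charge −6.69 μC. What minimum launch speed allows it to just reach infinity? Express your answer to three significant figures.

To just escape, total mechanical energy must reach zero at infinity: ½mv²_min + U = 0, so ½mv²_min = −U = |kQq|/r.
|U| = |kQq|/r = (8.99×10⁹ N·m²/C²)(6.69×10⁻⁶)(7.88×10⁻⁶)/(0.584) = 0.812 J.
v_min = √(2|U|/m) = √(2·0.812/0.0117) = 11.8 m/s.

11.8 m/s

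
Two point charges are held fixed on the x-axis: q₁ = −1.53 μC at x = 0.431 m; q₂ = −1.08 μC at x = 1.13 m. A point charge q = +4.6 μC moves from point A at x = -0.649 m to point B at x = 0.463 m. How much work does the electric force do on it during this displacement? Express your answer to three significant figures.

1.96 J

The work done by the electric force is W_field = −ΔU = −q(V_B − V_A) = q(V_A − V_B).
At A: distances to the source charges are 1.08 m, 1.78 m; V_A = Σ kqᵢ/rᵢ = -1.82×10⁴ V.
At B: distances to the source charges are 0.0320 m, 0.667 m; V_B = Σ kqᵢ/rᵢ = -4.44×10⁵ V.
ΔV = V_B − V_A = -4.26×10⁵ V.
W_field = −qΔV = −(4.60×10⁻⁶ C)(-4.26×10⁵ V) = 1.96 J.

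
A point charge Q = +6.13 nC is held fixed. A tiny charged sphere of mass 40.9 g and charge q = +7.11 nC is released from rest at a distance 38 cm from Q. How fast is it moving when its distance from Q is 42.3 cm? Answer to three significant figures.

Only the electrostatic force acts, so mechanical energy is conserved: ½mv² = U₁ − U₂ = kQq(1/r₁ − 1/r₂).
U₁ − U₂ = (8.99×10⁹ N·m²/C²)(6.13×10⁻⁹ C)(7.11×10⁻⁹ C)(1/0.380 − 1/0.423) = 1.05×10⁻⁷ J.
v = √(2·1.05×10⁻⁷/0.0409) = 2.26×10⁻³ m/s.

2.26×10⁻³ m/s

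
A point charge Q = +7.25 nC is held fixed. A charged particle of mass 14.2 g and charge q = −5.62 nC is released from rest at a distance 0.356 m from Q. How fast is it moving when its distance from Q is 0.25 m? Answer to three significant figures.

Only the electrostatic force acts, so mechanical energy is conserved: ½mv² = U₁ − U₂ = kQq(1/r₁ − 1/r₂).
U₁ − U₂ = (8.99×10⁹ N·m²/C²)(7.25×10⁻⁹ C)(-5.62×10⁻⁹ C)(1/0.356 − 1/0.250) = 4.36×10⁻⁷ J.
v = √(2·4.36×10⁻⁷/0.0142) = 7.84×10⁻³ m/s.

7.84×10⁻³ m/s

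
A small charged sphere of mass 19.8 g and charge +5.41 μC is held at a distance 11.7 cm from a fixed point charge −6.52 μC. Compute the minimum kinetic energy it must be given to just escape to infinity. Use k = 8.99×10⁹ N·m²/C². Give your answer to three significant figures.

To just escape, total mechanical energy must reach zero at infinity: ½mv²_min + U = 0, so ½mv²_min = −U = |kQq|/r.
|U| = |kQq|/r = (8.99×10⁹ N·m²/C²)(6.52×10⁻⁶)(5.41×10⁻⁶)/(0.117) = 2.71 J.

2.71 J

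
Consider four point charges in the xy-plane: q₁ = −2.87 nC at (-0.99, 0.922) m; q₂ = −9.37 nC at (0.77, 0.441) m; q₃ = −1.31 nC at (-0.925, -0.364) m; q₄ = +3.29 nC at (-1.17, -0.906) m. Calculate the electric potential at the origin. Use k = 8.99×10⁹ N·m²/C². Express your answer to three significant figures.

-106 V

Electric potential is a scalar, so the contributions from each charge add algebraically: V = Σ kqᵢ/rᵢ.
Distances from the field point to each charge: r₁ = 1.35 m, r₂ = 0.887 m, r₃ = 0.994 m, r₄ = 1.48 m.
V = k[(-2.87×10⁻⁹)/(1.35) + (-9.37×10⁻⁹)/(0.887) + (-1.31×10⁻⁹)/(0.994) + (3.29×10⁻⁹)/(1.48)] = -106 V.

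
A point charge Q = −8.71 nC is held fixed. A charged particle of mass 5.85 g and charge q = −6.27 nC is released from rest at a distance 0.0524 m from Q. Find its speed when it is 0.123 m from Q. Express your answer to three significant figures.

Only the electrostatic force acts, so mechanical energy is conserved: ½mv² = U₁ − U₂ = kQq(1/r₁ − 1/r₂).
U₁ − U₂ = (8.99×10⁹ N·m²/C²)(-8.71×10⁻⁹ C)(-6.27×10⁻⁹ C)(1/0.0524 − 1/0.123) = 5.38×10⁻⁶ J.
v = √(2·5.38×10⁻⁶/5.85×10⁻³) = 0.0429 m/s.

0.0429 m/s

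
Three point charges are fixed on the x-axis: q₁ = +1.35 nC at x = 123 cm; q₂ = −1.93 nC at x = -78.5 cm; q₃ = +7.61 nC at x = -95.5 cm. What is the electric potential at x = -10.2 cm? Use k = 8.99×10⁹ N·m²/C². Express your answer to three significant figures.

63.9 V

The total potential is the scalar sum of each charge's contribution, V = Σ kqᵢ/rᵢ.
Distances from the field point to each charge: r₁ = 1.33 m, r₂ = 0.683 m, r₃ = 0.853 m.
V = k[(1.35×10⁻⁹)/(1.33) + (-1.93×10⁻⁹)/(0.683) + (7.61×10⁻⁹)/(0.853)] = 63.9 V.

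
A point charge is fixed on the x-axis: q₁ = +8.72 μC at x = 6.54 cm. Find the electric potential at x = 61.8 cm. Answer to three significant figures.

1.42×10⁵ V

The total potential is the scalar sum of each charge's contribution, V = Σ kqᵢ/rᵢ.
V = k[(8.72×10⁻⁶)/(0.553)] = 1.42×10⁵ V.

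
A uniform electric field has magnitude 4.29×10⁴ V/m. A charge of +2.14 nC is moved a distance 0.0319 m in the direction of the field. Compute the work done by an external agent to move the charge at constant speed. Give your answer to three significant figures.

The potential change for a displacement 0.0319 m in the direction of the field is ΔV = −Ed = -1370 V.
W_ext = qΔV = -2.93×10⁻⁶ J.

-2.93×10⁻⁶ J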